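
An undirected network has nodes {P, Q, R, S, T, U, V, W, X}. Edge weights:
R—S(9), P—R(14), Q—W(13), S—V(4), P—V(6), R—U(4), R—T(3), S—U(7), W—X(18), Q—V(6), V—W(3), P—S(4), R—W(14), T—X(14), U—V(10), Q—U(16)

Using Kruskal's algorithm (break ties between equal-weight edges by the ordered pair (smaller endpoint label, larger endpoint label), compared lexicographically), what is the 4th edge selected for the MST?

R-U

Sort edges by weight, then run Kruskal:
R—T (3): add — endpoints in different components.
V—W (3): add — endpoints in different components.
P—S (4): add — endpoints in different components.
R—U (4): add — endpoints in different components.
S—V (4): add — endpoints in different components.
P—V (6): skip — V and P already connected.
Q—V (6): add — endpoints in different components.
S—U (7): add — endpoints in different components.
R—S (9): skip — S and R already connected.
U—V (10): skip — V and U already connected.
Q—W (13): skip — Q and W already connected.
P—R (14): skip — R and P already connected.
R—W (14): skip — R and W already connected.
T—X (14): add — endpoints in different components.
The 4th edge added is R—U.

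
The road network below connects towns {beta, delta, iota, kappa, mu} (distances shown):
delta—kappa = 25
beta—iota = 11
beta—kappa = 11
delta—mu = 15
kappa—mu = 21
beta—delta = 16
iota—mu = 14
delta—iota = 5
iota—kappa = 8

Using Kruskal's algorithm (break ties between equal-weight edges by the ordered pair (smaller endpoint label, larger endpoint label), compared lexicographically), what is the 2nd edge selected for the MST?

Kruskal's algorithm — process edges by increasing weight (ties by edge label):
delta—iota (5): add. Components now {delta,iota} {kappa} {mu} {beta}
iota—kappa (8): add. Components now {delta,iota,kappa} {mu} {beta}
beta—iota (11): add. Components now {beta,delta,iota,kappa} {mu}
beta—kappa (11): skip — kappa and beta already connected.
iota—mu (14): add. Components now {beta,delta,iota,kappa,mu}
The 2nd edge added is iota—kappa.

iota-kappa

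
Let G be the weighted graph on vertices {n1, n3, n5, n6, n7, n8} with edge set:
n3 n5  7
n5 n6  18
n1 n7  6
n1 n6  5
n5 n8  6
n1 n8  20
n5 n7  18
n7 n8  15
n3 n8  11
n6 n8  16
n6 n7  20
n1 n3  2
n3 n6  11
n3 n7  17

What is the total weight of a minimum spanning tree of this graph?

26

Prim, starting at n7.
Step 1: cheapest edge leaving the tree is n1 n7 (6); add n1.
Step 2: cheapest edge leaving the tree is n1 n3 (2); add n3.
Step 3: cheapest edge leaving the tree is n1 n6 (5); add n6.
Step 4: cheapest edge leaving the tree is n3 n5 (7); add n5.
Step 5: cheapest edge leaving the tree is n5 n8 (6); add n8.
MST edges: n1 n7, n1 n3, n1 n6, n3 n5, n5 n8; total weight 6+2+5+7+6 = 26.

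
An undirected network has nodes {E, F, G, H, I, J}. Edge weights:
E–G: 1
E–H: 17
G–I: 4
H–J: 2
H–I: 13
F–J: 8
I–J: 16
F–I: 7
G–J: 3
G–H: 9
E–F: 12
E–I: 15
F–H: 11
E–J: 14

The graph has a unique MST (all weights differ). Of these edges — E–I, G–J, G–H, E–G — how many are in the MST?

2

Kruskal: consider edges lightest-first.
E–G (1): add. Components now {E,G} {F} {H} {I} {J}
H–J (2): add. Components now {E,G} {F} {H,J} {I}
G–J (3): add. Components now {E,G,H,J} {F} {I}
G–I (4): add. Components now {E,G,H,I,J} {F}
F–I (7): add. Components now {E,F,G,H,I,J}
MST edge set: {E–G, H–J, G–J, G–I, F–I}.
Of the listed edges, {G–J, E–G} are in the MST → 2.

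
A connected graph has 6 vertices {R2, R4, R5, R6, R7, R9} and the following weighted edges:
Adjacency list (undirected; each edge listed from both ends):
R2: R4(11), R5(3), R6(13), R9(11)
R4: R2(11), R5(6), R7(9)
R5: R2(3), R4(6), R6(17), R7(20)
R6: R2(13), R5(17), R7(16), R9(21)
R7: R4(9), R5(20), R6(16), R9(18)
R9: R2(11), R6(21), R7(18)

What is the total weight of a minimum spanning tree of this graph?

42

Prim, starting at R7.
Step 1: cheapest edge leaving the tree is R4–R7 (9); add R4.
Step 2: cheapest edge leaving the tree is R4–R5 (6); add R5.
Step 3: cheapest edge leaving the tree is R2–R5 (3); add R2.
Step 4: cheapest edge leaving the tree is R2–R9 (11); add R9.
Step 5: cheapest edge leaving the tree is R2–R6 (13); add R6.
MST edges: R4–R7, R4–R5, R2–R5, R2–R9, R2–R6; total weight 9+6+3+11+13 = 42.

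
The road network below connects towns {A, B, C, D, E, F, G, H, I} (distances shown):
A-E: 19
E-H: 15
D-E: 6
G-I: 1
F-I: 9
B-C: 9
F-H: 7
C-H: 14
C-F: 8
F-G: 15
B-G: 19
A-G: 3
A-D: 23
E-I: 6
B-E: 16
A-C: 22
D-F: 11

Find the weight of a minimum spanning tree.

49

Grow the tree from I using Prim:
Step 1: cheapest edge leaving the tree is G-I (1); add G.
Step 2: cheapest edge leaving the tree is A-G (3); add A.
Step 3: cheapest edge leaving the tree is E-I (6); add E.
Step 4: cheapest edge leaving the tree is D-E (6); add D.
Step 5: cheapest edge leaving the tree is F-I (9); add F.
Step 6: cheapest edge leaving the tree is F-H (7); add H.
Step 7: cheapest edge leaving the tree is C-F (8); add C.
Step 8: cheapest edge leaving the tree is B-C (9); add B.
MST edges: G-I, A-G, E-I, D-E, F-I, F-H, C-F, B-C; total weight 1+3+6+6+9+7+8+9 = 49.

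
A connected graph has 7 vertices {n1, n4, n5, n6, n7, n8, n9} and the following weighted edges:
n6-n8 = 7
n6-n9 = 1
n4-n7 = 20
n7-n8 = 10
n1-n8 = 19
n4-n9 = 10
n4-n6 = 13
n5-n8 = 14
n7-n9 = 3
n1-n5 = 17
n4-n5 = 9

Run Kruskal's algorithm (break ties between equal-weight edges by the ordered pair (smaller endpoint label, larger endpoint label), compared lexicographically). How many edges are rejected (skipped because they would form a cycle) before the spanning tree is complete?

Sort edges by weight, then run Kruskal:
n6-n9 (1): add — endpoints in different components.
n7-n9 (3): add — endpoints in different components.
n6-n8 (7): add — endpoints in different components.
n4-n5 (9): add — endpoints in different components.
n4-n9 (10): add — endpoints in different components.
n7-n8 (10): skip — n8 and n7 already connected.
n4-n6 (13): skip — n4 and n6 already connected.
n5-n8 (14): skip — n8 and n5 already connected.
n1-n5 (17): add — endpoints in different components.
Edges rejected before the tree was complete: 3.

3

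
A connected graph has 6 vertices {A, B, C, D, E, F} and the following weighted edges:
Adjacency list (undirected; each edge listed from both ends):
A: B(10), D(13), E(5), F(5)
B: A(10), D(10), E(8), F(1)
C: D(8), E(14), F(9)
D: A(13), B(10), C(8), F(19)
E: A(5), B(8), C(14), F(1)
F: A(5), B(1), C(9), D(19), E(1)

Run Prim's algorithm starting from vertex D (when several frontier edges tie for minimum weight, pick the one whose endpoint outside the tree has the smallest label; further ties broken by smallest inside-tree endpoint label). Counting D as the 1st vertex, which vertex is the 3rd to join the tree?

Grow the tree from D using Prim:
Step 1: frontier [C—D 8, B—D 10, A—D 13, D—F 19] → take C—D (8); add C.
Step 2: frontier [C—F 9, C—E 14, B—D 10, A—D 13, D—F 19] → take C—F (9); add F.
Step 3: frontier [C—E 14, B—D 10, A—D 13, B—F 1, E—F 1, A—F 5] → take B—F (1); add B.
Step 4: frontier [B—E 8, A—B 10, C—E 14, A—D 13, E—F 1, A—F 5] → take E—F (1); add E.
Step 5: frontier [A—B 10, A—D 13, A—E 5, A—F 5] → take A—E (5); add A.
Vertex order: D, C, F, B, E, A. The 3rd vertex is F.

F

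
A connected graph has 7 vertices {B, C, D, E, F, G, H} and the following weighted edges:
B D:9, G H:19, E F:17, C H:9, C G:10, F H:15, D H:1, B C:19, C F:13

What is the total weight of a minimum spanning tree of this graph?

59

Kruskal: consider edges lightest-first.
D H (1): add — endpoints in different components.
B D (9): add — endpoints in different components.
C H (9): add — endpoints in different components.
C G (10): add — endpoints in different components.
C F (13): add — endpoints in different components.
F H (15): skip — F and H already connected.
E F (17): add — endpoints in different components.
MST edges: D H, B D, C H, C G, C F, E F; total weight 1+9+9+10+13+17 = 59.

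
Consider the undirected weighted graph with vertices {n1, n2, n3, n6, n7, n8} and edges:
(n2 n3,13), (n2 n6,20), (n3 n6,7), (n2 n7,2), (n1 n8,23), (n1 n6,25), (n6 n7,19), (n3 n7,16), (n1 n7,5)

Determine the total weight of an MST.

50

Prim, starting at n7.
Step 1: frontier [n2 n7 2, n1 n7 5, n3 n7 16, n6 n7 19] → take n2 n7 (2); add n2.
Step 2: frontier [n2 n3 13, n2 n6 20, n1 n7 5, n3 n7 16, n6 n7 19] → take n1 n7 (5); add n1.
Step 3: frontier [n1 n8 23, n1 n6 25, n2 n3 13, n2 n6 20, n3 n7 16, n6 n7 19] → take n2 n3 (13); add n3.
Step 4: frontier [n1 n8 23, n1 n6 25, n2 n6 20, n3 n6 7, n6 n7 19] → take n3 n6 (7); add n6.
Step 5: frontier [n1 n8 23] → take n1 n8 (23); add n8.
MST edges: n2 n7, n1 n7, n2 n3, n3 n6, n1 n8; total weight 2+5+13+7+23 = 50.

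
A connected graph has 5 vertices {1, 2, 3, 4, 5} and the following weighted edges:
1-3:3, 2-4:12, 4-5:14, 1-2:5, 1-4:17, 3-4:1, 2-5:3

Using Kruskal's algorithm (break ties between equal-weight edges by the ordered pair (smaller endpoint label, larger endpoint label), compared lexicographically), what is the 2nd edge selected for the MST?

Kruskal: consider edges lightest-first.
3-4 (1): add — endpoints in different components.
1-3 (3): add — endpoints in different components.
2-5 (3): add — endpoints in different components.
1-2 (5): add — endpoints in different components.
The 2nd edge added is 1-3.

1-3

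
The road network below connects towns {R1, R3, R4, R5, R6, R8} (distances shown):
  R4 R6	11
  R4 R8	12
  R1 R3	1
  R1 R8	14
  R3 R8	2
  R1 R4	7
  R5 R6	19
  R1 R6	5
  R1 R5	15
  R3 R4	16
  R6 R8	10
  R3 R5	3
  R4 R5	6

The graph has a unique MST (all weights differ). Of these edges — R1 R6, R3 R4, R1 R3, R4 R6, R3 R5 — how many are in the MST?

Sort edges by weight, then run Kruskal:
R1 R3 (1): add. Components now {R1,R3} {R8} {R4} {R6} {R5}
R3 R8 (2): add. Components now {R1,R3,R8} {R4} {R6} {R5}
R3 R5 (3): add. Components now {R1,R3,R5,R8} {R4} {R6}
R1 R6 (5): add. Components now {R1,R3,R5,R6,R8} {R4}
R4 R5 (6): add. Components now {R1,R3,R4,R5,R6,R8}
MST edge set: {R1 R3, R3 R8, R3 R5, R1 R6, R4 R5}.
Of the listed edges, {R1 R6, R1 R3, R3 R5} are in the MST → 3.

3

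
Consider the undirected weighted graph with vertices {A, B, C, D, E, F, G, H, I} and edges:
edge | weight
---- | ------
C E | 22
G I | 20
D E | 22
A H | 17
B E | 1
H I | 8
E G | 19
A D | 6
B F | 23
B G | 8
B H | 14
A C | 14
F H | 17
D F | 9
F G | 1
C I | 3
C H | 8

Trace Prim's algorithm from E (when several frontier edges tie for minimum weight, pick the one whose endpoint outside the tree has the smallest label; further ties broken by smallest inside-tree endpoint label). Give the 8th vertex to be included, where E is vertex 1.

I

Prim, starting at E.
Step 1: cheapest edge leaving the tree is B E (1); add B.
Step 2: cheapest edge leaving the tree is B G (8); add G.
Step 3: cheapest edge leaving the tree is F G (1); add F.
Step 4: cheapest edge leaving the tree is D F (9); add D.
Step 5: cheapest edge leaving the tree is A D (6); add A.
Step 6: cheapest edge leaving the tree is A C (14); add C.
Step 7: cheapest edge leaving the tree is C I (3); add I.
Step 8: cheapest edge leaving the tree is C H (8); add H.
Vertex order: E, B, G, F, D, A, C, I, H. The 8th vertex is I.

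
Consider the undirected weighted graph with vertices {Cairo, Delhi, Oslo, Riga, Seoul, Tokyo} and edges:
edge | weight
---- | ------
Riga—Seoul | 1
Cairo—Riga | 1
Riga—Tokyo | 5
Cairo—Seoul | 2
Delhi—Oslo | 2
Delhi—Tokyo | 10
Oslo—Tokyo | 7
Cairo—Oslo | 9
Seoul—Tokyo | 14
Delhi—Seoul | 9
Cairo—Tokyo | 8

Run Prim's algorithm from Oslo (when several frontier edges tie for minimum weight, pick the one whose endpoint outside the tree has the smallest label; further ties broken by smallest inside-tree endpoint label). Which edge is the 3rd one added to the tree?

Riga-Tokyo

Prim's algorithm from Oslo:
Step 1: frontier [Delhi—Oslo 2, Oslo—Tokyo 7, Cairo—Oslo 9] → take Delhi—Oslo (2); add Delhi.
Step 2: frontier [Delhi—Seoul 9, Delhi—Tokyo 10, Oslo—Tokyo 7, Cairo—Oslo 9] → take Oslo—Tokyo (7); add Tokyo.
Step 3: frontier [Delhi—Seoul 9, Cairo—Oslo 9, Riga—Tokyo 5, Cairo—Tokyo 8, Seoul—Tokyo 14] → take Riga—Tokyo (5); add Riga.
Step 4: frontier [Delhi—Seoul 9, Cairo—Oslo 9, Cairo—Riga 1, Riga—Seoul 1, Cairo—Tokyo 8, Seoul—Tokyo 14] → take Cairo—Riga (1); add Cairo.
Step 5: frontier [Cairo—Seoul 2, Delhi—Seoul 9, Riga—Seoul 1, Seoul—Tokyo 14] → take Riga—Seoul (1); add Seoul.
The 3rd edge added is Riga—Tokyo.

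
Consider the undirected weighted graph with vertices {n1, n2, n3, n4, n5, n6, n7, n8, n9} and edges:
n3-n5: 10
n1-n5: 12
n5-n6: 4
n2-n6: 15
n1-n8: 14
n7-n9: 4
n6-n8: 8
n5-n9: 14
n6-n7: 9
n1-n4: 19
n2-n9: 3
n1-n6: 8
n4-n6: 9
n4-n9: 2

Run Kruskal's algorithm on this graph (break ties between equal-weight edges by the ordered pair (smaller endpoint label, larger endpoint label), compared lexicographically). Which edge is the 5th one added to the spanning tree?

Sort edges by weight, then run Kruskal:
n4-n9 (2): add — endpoints in different components.
n2-n9 (3): add — endpoints in different components.
n5-n6 (4): add — endpoints in different components.
n7-n9 (4): add — endpoints in different components.
n1-n6 (8): add — endpoints in different components.
n6-n8 (8): add — endpoints in different components.
n4-n6 (9): add — endpoints in different components.
n6-n7 (9): skip — n6 and n7 already connected.
n3-n5 (10): add — endpoints in different components.
The 5th edge added is n1-n6.

n1-n6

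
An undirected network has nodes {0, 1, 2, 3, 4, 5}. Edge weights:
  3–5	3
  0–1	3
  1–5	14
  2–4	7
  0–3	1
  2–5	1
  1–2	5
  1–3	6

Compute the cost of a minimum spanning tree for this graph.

15

Sort edges by weight, then run Kruskal:
0–3 (1): add — endpoints in different components.
2–5 (1): add — endpoints in different components.
0–1 (3): add — endpoints in different components.
3–5 (3): add — endpoints in different components.
1–2 (5): skip — 1 and 2 already connected.
1–3 (6): skip — 1 and 3 already connected.
2–4 (7): add — endpoints in different components.
MST edges: 0–3, 2–5, 0–1, 3–5, 2–4; total weight 1+1+3+3+7 = 15.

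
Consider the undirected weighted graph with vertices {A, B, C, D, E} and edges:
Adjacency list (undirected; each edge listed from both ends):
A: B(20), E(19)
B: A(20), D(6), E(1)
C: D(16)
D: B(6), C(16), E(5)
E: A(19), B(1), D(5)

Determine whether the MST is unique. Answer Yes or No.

Yes

Kruskal's algorithm — process edges by increasing weight (ties by edge label):
B–E (1): add. Components now {A} {B,E} {C} {D}
D–E (5): add. Components now {A} {B,D,E} {C}
B–D (6): skip — B and D already connected.
C–D (16): add. Components now {A} {B,C,D,E}
A–E (19): add. Components now {A,B,C,D,E}
Every non-tree edge has weight strictly greater than the heaviest edge on the tree path between its endpoints, so the MST is unique.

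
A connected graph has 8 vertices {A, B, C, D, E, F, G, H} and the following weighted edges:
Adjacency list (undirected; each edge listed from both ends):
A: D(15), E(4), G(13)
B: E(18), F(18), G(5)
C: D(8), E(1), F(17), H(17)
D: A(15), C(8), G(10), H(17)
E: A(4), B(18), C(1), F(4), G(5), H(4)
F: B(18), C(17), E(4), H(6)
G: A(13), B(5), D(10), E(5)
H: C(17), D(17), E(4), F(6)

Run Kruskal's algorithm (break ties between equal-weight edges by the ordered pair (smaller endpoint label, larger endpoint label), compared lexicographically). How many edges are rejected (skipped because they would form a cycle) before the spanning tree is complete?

1

Sort edges by weight, then run Kruskal:
C E (1): add — endpoints in different components.
A E (4): add — endpoints in different components.
E F (4): add — endpoints in different components.
E H (4): add — endpoints in different components.
B G (5): add — endpoints in different components.
E G (5): add — endpoints in different components.
F H (6): skip — F and H already connected.
C D (8): add — endpoints in different components.
Edges rejected before the tree was complete: 1.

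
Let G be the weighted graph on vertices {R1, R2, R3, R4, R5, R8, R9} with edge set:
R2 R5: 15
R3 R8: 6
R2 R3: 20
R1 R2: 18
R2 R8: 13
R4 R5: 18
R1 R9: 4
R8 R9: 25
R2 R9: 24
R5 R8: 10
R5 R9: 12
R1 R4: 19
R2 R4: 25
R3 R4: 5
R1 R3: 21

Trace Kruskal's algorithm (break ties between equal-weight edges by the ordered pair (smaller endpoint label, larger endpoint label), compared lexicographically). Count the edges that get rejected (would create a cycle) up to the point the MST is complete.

Sort edges by weight, then run Kruskal:
R1 R9 (4): add — endpoints in different components.
R3 R4 (5): add — endpoints in different components.
R3 R8 (6): add — endpoints in different components.
R5 R8 (10): add — endpoints in different components.
R5 R9 (12): add — endpoints in different components.
R2 R8 (13): add — endpoints in different components.
Edges rejected before the tree was complete: 0.

0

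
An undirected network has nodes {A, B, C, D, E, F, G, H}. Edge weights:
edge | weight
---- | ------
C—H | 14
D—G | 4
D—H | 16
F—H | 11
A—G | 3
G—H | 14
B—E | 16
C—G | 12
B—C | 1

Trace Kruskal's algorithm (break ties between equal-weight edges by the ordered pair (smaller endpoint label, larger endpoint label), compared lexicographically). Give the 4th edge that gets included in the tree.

Sort edges by weight, then run Kruskal:
B—C (1): add — endpoints in different components.
A—G (3): add — endpoints in different components.
D—G (4): add — endpoints in different components.
F—H (11): add — endpoints in different components.
C—G (12): add — endpoints in different components.
C—H (14): add — endpoints in different components.
G—H (14): skip — G and H already connected.
B—E (16): add — endpoints in different components.
The 4th edge added is F—H.

F-H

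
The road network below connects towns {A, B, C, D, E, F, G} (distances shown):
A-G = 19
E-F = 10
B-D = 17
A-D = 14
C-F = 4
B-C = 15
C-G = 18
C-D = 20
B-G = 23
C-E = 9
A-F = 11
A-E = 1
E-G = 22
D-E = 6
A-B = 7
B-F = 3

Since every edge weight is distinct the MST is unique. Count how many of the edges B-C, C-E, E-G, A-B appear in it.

Sort edges by weight, then run Kruskal:
A-E (1): add. Components now {A,E} {B} {C} {D} {F} {G}
B-F (3): add. Components now {A,E} {B,F} {C} {D} {G}
C-F (4): add. Components now {A,E} {B,C,F} {D} {G}
D-E (6): add. Components now {A,D,E} {B,C,F} {G}
A-B (7): add. Components now {A,B,C,D,E,F} {G}
C-E (9): skip — C and E already connected.
E-F (10): skip — E and F already connected.
A-F (11): skip — A and F already connected.
A-D (14): skip — A and D already connected.
B-C (15): skip — B and C already connected.
B-D (17): skip — B and D already connected.
C-G (18): add. Components now {A,B,C,D,E,F,G}
MST edge set: {A-E, B-F, C-F, D-E, A-B, C-G}.
Of the listed edges, {A-B} are in the MST → 1.

1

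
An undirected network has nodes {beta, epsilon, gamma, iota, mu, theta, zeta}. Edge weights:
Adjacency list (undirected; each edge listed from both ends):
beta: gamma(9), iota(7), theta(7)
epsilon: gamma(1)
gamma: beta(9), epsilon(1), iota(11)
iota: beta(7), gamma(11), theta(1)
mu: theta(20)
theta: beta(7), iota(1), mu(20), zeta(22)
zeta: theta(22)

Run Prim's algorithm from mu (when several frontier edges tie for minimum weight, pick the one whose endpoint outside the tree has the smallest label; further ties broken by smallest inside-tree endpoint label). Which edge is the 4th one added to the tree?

beta-gamma

Grow the tree from mu using Prim:
Step 1: frontier [mu—theta 20] → take mu—theta (20); add theta.
Step 2: frontier [iota—theta 1, beta—theta 7, theta—zeta 22] → take iota—theta (1); add iota.
Step 3: frontier [beta—iota 7, gamma—iota 11, beta—theta 7, theta—zeta 22] → take beta—iota (7); add beta.
Step 4: frontier [beta—gamma 9, gamma—iota 11, theta—zeta 22] → take beta—gamma (9); add gamma.
Step 5: frontier [epsilon—gamma 1, theta—zeta 22] → take epsilon—gamma (1); add epsilon.
Step 6: frontier [theta—zeta 22] → take theta—zeta (22); add zeta.
The 4th edge added is beta—gamma.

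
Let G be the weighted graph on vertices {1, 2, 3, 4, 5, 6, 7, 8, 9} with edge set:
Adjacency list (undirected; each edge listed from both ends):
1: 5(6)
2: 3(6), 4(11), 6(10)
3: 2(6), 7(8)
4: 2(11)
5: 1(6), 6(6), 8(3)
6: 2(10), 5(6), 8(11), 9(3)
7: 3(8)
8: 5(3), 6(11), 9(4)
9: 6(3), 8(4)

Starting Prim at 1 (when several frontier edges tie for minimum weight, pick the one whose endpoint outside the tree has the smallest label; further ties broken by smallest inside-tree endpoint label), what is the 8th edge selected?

Prim, starting at 1.
Step 1: frontier [1–5 6] → take 1–5 (6); add 5.
Step 2: frontier [5–8 3, 5–6 6] → take 5–8 (3); add 8.
Step 3: frontier [5–6 6, 8–9 4, 6–8 11] → take 8–9 (4); add 9.
Step 4: frontier [5–6 6, 6–8 11, 6–9 3] → take 6–9 (3); add 6.
Step 5: frontier [2–6 10] → take 2–6 (10); add 2.
Step 6: frontier [2–3 6, 2–4 11] → take 2–3 (6); add 3.
Step 7: frontier [2–4 11, 3–7 8] → take 3–7 (8); add 7.
Step 8: frontier [2–4 11] → take 2–4 (11); add 4.
The 8th edge added is 2–4.

2-4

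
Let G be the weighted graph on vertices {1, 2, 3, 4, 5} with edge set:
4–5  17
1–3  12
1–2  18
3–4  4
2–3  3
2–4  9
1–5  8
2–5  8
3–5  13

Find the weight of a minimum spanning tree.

Prim, starting at 2.
Step 1: cheapest edge leaving the tree is 2–3 (3); add 3.
Step 2: cheapest edge leaving the tree is 3–4 (4); add 4.
Step 3: cheapest edge leaving the tree is 2–5 (8); add 5.
Step 4: cheapest edge leaving the tree is 1–5 (8); add 1.
MST edges: 2–3, 3–4, 2–5, 1–5; total weight 3+4+8+8 = 23.

23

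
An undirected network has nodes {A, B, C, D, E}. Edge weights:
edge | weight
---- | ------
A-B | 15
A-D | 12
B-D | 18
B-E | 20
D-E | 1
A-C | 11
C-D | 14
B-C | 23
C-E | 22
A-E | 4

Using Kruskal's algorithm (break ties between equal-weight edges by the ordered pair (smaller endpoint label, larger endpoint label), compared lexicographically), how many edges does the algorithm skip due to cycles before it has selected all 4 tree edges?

2

Kruskal's algorithm — process edges by increasing weight (ties by edge label):
D-E (1): add — endpoints in different components.
A-E (4): add — endpoints in different components.
A-C (11): add — endpoints in different components.
A-D (12): skip — A and D already connected.
C-D (14): skip — C and D already connected.
A-B (15): add — endpoints in different components.
Edges rejected before the tree was complete: 2.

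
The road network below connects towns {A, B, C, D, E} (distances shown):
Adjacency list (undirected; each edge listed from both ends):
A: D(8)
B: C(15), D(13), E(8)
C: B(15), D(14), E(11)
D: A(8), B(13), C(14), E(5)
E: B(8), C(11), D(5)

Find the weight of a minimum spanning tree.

32

Kruskal's algorithm — process edges by increasing weight (ties by edge label):
D E (5): add — endpoints in different components.
A D (8): add — endpoints in different components.
B E (8): add — endpoints in different components.
C E (11): add — endpoints in different components.
MST edges: D E, A D, B E, C E; total weight 5+8+8+11 = 32.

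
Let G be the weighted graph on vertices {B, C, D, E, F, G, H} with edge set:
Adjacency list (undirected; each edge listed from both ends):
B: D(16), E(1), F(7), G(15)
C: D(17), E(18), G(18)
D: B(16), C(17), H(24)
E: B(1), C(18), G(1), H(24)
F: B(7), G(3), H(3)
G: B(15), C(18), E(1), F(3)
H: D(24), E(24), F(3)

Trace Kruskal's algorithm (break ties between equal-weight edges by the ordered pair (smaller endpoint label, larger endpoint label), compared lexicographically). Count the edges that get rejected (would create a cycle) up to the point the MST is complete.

2

Kruskal's algorithm — process edges by increasing weight (ties by edge label):
B—E (1): add — endpoints in different components.
E—G (1): add — endpoints in different components.
F—G (3): add — endpoints in different components.
F—H (3): add — endpoints in different components.
B—F (7): skip — B and F already connected.
B—G (15): skip — B and G already connected.
B—D (16): add — endpoints in different components.
C—D (17): add — endpoints in different components.
Edges rejected before the tree was complete: 2.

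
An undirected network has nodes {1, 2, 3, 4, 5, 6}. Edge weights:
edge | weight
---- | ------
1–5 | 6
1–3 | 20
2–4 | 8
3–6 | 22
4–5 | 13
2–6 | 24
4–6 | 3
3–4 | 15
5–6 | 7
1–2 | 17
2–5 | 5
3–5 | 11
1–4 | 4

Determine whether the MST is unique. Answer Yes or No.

Kruskal's algorithm — process edges by increasing weight (ties by edge label):
4–6 (3): add — endpoints in different components.
1–4 (4): add — endpoints in different components.
2–5 (5): add — endpoints in different components.
1–5 (6): add — endpoints in different components.
5–6 (7): skip — 5 and 6 already connected.
2–4 (8): skip — 2 and 4 already connected.
3–5 (11): add — endpoints in different components.
Every non-tree edge has weight strictly greater than the heaviest edge on the tree path between its endpoints, so the MST is unique.

Yes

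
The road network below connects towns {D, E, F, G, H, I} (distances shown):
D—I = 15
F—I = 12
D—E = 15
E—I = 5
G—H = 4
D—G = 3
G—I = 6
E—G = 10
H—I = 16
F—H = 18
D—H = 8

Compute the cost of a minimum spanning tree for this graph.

Kruskal's algorithm — process edges by increasing weight (ties by edge label):
D—G (3): add — endpoints in different components.
G—H (4): add — endpoints in different components.
E—I (5): add — endpoints in different components.
G—I (6): add — endpoints in different components.
D—H (8): skip — D and H already connected.
E—G (10): skip — E and G already connected.
F—I (12): add — endpoints in different components.
MST edges: D—G, G—H, E—I, G—I, F—I; total weight 3+4+5+6+12 = 30.

30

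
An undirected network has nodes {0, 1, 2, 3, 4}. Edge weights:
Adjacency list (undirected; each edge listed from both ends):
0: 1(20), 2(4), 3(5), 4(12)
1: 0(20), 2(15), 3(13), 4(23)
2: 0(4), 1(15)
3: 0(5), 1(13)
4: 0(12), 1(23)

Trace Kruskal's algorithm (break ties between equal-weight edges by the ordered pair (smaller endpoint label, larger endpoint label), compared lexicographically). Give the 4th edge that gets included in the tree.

1-3

Kruskal: consider edges lightest-first.
0–2 (4): add. Components now {0,2} {1} {3} {4}
0–3 (5): add. Components now {0,2,3} {1} {4}
0–4 (12): add. Components now {0,2,3,4} {1}
1–3 (13): add. Components now {0,1,2,3,4}
The 4th edge added is 1–3.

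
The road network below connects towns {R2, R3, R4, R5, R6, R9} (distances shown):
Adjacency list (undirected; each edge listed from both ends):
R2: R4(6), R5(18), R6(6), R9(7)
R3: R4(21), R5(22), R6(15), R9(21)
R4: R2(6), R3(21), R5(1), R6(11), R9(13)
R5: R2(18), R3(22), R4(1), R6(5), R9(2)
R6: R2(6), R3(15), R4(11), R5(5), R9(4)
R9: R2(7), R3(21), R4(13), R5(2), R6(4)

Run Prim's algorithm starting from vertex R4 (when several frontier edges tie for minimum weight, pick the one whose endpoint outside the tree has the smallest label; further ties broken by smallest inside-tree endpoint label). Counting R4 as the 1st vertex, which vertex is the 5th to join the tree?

R2

Grow the tree from R4 using Prim:
Step 1: frontier [R4–R5 1, R2–R4 6, R4–R6 11, R4–R9 13, R3–R4 21] → take R4–R5 (1); add R5.
Step 2: frontier [R2–R4 6, R4–R6 11, R4–R9 13, R3–R4 21, R5–R9 2, R5–R6 5, R2–R5 18, R3–R5 22] → take R5–R9 (2); add R9.
Step 3: frontier [R2–R4 6, R4–R6 11, R3–R4 21, R5–R6 5, R2–R5 18, R3–R5 22, R6–R9 4, R2–R9 7, R3–R9 21] → take R6–R9 (4); add R6.
Step 4: frontier [R2–R4 6, R3–R4 21, R2–R5 18, R3–R5 22, R2–R6 6, R3–R6 15, R2–R9 7, R3–R9 21] → take R2–R4 (6); add R2.
Step 5: frontier [R3–R4 21, R3–R5 22, R3–R6 15, R3–R9 21] → take R3–R6 (15); add R3.
Vertex order: R4, R5, R9, R6, R2, R3. The 5th vertex is R2.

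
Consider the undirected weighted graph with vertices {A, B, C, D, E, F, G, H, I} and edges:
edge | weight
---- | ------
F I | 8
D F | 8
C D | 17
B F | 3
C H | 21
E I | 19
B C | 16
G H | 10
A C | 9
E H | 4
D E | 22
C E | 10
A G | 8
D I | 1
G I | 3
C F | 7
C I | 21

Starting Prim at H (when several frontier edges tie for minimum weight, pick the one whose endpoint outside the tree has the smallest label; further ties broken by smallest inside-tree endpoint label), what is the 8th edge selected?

Prim, starting at H.
Step 1: cheapest edge leaving the tree is E H (4); add E.
Step 2: cheapest edge leaving the tree is C E (10); add C.
Step 3: cheapest edge leaving the tree is C F (7); add F.
Step 4: cheapest edge leaving the tree is B F (3); add B.
Step 5: cheapest edge leaving the tree is D F (8); add D.
Step 6: cheapest edge leaving the tree is D I (1); add I.
Step 7: cheapest edge leaving the tree is G I (3); add G.
Step 8: cheapest edge leaving the tree is A G (8); add A.
The 8th edge added is A G.

A-G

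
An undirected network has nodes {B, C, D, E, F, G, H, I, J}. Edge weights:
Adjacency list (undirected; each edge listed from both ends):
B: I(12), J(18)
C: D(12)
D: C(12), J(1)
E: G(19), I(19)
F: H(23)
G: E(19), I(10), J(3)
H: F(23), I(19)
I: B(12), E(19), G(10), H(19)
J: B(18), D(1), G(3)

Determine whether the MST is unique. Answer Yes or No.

Kruskal's algorithm — process edges by increasing weight (ties by edge label):
D—J (1): add — endpoints in different components.
G—J (3): add — endpoints in different components.
G—I (10): add — endpoints in different components.
B—I (12): add — endpoints in different components.
C—D (12): add — endpoints in different components.
B—J (18): skip — B and J already connected.
E—G (19): add — endpoints in different components.
E—I (19): skip — E and I already connected.
H—I (19): add — endpoints in different components.
F—H (23): add — endpoints in different components.
Non-tree edge E—I has weight 19, equal to the heaviest edge on its tree cycle — swapping gives another MST of the same weight. Not unique.

No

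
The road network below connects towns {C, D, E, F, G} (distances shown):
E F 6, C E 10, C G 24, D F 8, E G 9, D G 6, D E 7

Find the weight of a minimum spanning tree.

29

Kruskal's algorithm — process edges by increasing weight (ties by edge label):
D G (6): add. Components now {C} {D,G} {E} {F}
E F (6): add. Components now {C} {D,G} {E,F}
D E (7): add. Components now {C} {D,E,F,G}
D F (8): skip — D and F already connected.
E G (9): skip — E and G already connected.
C E (10): add. Components now {C,D,E,F,G}
MST edges: D G, E F, D E, C E; total weight 6+6+7+10 = 29.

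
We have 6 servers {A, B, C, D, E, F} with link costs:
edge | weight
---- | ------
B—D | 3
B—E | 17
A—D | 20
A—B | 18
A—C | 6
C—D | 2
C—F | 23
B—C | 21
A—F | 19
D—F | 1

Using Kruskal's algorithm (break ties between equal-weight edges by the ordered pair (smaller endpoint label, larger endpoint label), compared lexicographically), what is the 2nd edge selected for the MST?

C-D

Sort edges by weight, then run Kruskal:
D—F (1): add — endpoints in different components.
C—D (2): add — endpoints in different components.
B—D (3): add — endpoints in different components.
A—C (6): add — endpoints in different components.
B—E (17): add — endpoints in different components.
The 2nd edge added is C—D.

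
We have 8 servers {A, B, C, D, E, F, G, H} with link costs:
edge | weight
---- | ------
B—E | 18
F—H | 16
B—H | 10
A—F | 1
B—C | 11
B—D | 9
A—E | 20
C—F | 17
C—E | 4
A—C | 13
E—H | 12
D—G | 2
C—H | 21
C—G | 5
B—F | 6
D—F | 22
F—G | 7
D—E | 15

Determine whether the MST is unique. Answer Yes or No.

Sort edges by weight, then run Kruskal:
A—F (1): add — endpoints in different components.
D—G (2): add — endpoints in different components.
C—E (4): add — endpoints in different components.
C—G (5): add — endpoints in different components.
B—F (6): add — endpoints in different components.
F—G (7): add — endpoints in different components.
B—D (9): skip — B and D already connected.
B—H (10): add — endpoints in different components.
Every non-tree edge has weight strictly greater than the heaviest edge on the tree path between its endpoints, so the MST is unique.

Yes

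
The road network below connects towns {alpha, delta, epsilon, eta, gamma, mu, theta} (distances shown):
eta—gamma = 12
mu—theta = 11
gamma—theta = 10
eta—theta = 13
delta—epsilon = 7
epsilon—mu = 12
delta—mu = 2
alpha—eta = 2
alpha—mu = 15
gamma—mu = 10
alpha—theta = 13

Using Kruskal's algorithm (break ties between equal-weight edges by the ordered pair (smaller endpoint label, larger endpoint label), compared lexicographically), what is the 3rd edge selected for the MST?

Sort edges by weight, then run Kruskal:
alpha—eta (2): add. Components now {delta} {epsilon} {theta} {mu} {alpha,eta} {gamma}
delta—mu (2): add. Components now {delta,mu} {epsilon} {theta} {alpha,eta} {gamma}
delta—epsilon (7): add. Components now {delta,epsilon,mu} {theta} {alpha,eta} {gamma}
gamma—mu (10): add. Components now {delta,epsilon,gamma,mu} {theta} {alpha,eta}
gamma—theta (10): add. Components now {delta,epsilon,gamma,mu,theta} {alpha,eta}
mu—theta (11): skip — theta and mu already connected.
epsilon—mu (12): skip — epsilon and mu already connected.
eta—gamma (12): add. Components now {alpha,delta,epsilon,eta,gamma,mu,theta}
The 3rd edge added is delta—epsilon.

delta-epsilon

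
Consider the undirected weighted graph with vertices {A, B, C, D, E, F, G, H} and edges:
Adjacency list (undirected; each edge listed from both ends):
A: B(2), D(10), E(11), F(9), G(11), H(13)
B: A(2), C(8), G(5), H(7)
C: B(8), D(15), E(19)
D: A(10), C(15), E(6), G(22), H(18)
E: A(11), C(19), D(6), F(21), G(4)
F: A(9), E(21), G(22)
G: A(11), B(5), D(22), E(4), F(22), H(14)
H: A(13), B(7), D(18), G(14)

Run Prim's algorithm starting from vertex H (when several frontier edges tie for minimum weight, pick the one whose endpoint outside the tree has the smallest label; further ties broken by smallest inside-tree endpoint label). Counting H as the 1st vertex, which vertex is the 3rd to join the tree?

A

Prim's algorithm from H:
Step 1: cheapest edge leaving the tree is B-H (7); add B.
Step 2: cheapest edge leaving the tree is A-B (2); add A.
Step 3: cheapest edge leaving the tree is B-G (5); add G.
Step 4: cheapest edge leaving the tree is E-G (4); add E.
Step 5: cheapest edge leaving the tree is D-E (6); add D.
Step 6: cheapest edge leaving the tree is B-C (8); add C.
Step 7: cheapest edge leaving the tree is A-F (9); add F.
Vertex order: H, B, A, G, E, D, C, F. The 3rd vertex is A.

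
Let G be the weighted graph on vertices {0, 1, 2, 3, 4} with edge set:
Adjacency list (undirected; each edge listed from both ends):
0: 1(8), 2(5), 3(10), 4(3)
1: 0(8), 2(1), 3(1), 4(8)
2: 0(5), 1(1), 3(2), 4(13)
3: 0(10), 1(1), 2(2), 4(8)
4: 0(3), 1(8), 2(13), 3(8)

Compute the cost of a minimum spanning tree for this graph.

10

Prim, starting at 2.
Step 1: frontier [1-2 1, 2-3 2, 0-2 5, 2-4 13] → take 1-2 (1); add 1.
Step 2: frontier [1-3 1, 0-1 8, 1-4 8, 2-3 2, 0-2 5, 2-4 13] → take 1-3 (1); add 3.
Step 3: frontier [0-1 8, 1-4 8, 0-2 5, 2-4 13, 3-4 8, 0-3 10] → take 0-2 (5); add 0.
Step 4: frontier [0-4 3, 1-4 8, 2-4 13, 3-4 8] → take 0-4 (3); add 4.
MST edges: 1-2, 1-3, 0-2, 0-4; total weight 1+1+5+3 = 10.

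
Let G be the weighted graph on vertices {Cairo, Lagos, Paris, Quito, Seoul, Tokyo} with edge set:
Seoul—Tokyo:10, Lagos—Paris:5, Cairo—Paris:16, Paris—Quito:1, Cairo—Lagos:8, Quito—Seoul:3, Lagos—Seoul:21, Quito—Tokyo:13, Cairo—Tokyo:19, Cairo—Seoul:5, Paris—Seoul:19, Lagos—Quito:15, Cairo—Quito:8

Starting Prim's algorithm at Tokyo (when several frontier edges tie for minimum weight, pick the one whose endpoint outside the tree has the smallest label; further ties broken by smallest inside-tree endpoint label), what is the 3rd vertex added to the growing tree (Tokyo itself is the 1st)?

Quito

Grow the tree from Tokyo using Prim:
Step 1: cheapest edge leaving the tree is Seoul—Tokyo (10); add Seoul.
Step 2: cheapest edge leaving the tree is Quito—Seoul (3); add Quito.
Step 3: cheapest edge leaving the tree is Paris—Quito (1); add Paris.
Step 4: cheapest edge leaving the tree is Cairo—Seoul (5); add Cairo.
Step 5: cheapest edge leaving the tree is Lagos—Paris (5); add Lagos.
Vertex order: Tokyo, Seoul, Quito, Paris, Cairo, Lagos. The 3rd vertex is Quito.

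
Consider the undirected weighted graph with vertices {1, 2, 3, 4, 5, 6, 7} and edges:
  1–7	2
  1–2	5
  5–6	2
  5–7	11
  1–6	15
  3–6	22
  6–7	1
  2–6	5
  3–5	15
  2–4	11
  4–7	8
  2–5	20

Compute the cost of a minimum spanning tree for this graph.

Prim's algorithm from 6:
Step 1: cheapest edge leaving the tree is 6–7 (1); add 7.
Step 2: cheapest edge leaving the tree is 1–7 (2); add 1.
Step 3: cheapest edge leaving the tree is 5–6 (2); add 5.
Step 4: cheapest edge leaving the tree is 1–2 (5); add 2.
Step 5: cheapest edge leaving the tree is 4–7 (8); add 4.
Step 6: cheapest edge leaving the tree is 3–5 (15); add 3.
MST edges: 6–7, 1–7, 5–6, 1–2, 4–7, 3–5; total weight 1+2+2+5+8+15 = 33.

33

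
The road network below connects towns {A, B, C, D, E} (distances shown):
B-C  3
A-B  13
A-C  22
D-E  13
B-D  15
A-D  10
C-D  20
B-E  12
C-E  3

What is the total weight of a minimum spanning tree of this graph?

Kruskal's algorithm — process edges by increasing weight (ties by edge label):
B-C (3): add. Components now {A} {B,C} {D} {E}
C-E (3): add. Components now {A} {B,C,E} {D}
A-D (10): add. Components now {A,D} {B,C,E}
B-E (12): skip — B and E already connected.
A-B (13): add. Components now {A,B,C,D,E}
MST edges: B-C, C-E, A-D, A-B; total weight 3+3+10+13 = 29.

29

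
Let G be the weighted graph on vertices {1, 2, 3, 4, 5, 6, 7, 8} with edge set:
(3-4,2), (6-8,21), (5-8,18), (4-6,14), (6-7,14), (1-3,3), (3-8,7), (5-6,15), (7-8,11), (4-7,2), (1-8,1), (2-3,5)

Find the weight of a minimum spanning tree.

Prim's algorithm from 6:
Step 1: frontier [4-6 14, 6-7 14, 5-6 15, 6-8 21] → take 4-6 (14); add 4.
Step 2: frontier [3-4 2, 4-7 2, 6-7 14, 5-6 15, 6-8 21] → take 3-4 (2); add 3.
Step 3: frontier [1-3 3, 2-3 5, 3-8 7, 4-7 2, 6-7 14, 5-6 15, 6-8 21] → take 4-7 (2); add 7.
Step 4: frontier [1-3 3, 2-3 5, 3-8 7, 5-6 15, 6-8 21, 7-8 11] → take 1-3 (3); add 1.
Step 5: frontier [1-8 1, 2-3 5, 3-8 7, 5-6 15, 6-8 21, 7-8 11] → take 1-8 (1); add 8.
Step 6: frontier [2-3 5, 5-6 15, 5-8 18] → take 2-3 (5); add 2.
Step 7: frontier [5-6 15, 5-8 18] → take 5-6 (15); add 5.
MST edges: 4-6, 3-4, 4-7, 1-3, 1-8, 2-3, 5-6; total weight 14+2+2+3+1+5+15 = 42.

42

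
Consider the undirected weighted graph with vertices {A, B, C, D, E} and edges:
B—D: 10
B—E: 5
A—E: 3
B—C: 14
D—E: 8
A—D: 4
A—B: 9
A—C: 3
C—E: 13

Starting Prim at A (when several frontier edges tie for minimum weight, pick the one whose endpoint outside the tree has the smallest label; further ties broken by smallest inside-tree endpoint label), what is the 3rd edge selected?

Grow the tree from A using Prim:
Step 1: frontier [A—C 3, A—E 3, A—D 4, A—B 9] → take A—C (3); add C.
Step 2: frontier [A—E 3, A—D 4, A—B 9, C—E 13, B—C 14] → take A—E (3); add E.
Step 3: frontier [A—D 4, A—B 9, B—C 14, B—E 5, D—E 8] → take A—D (4); add D.
Step 4: frontier [A—B 9, B—C 14, B—D 10, B—E 5] → take B—E (5); add B.
The 3rd edge added is A—D.

A-D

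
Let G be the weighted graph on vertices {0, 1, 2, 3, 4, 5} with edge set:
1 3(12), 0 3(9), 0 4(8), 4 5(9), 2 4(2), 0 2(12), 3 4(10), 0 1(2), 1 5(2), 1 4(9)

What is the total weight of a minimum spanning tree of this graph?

Sort edges by weight, then run Kruskal:
0 1 (2): add — endpoints in different components.
1 5 (2): add — endpoints in different components.
2 4 (2): add — endpoints in different components.
0 4 (8): add — endpoints in different components.
0 3 (9): add — endpoints in different components.
MST edges: 0 1, 1 5, 2 4, 0 4, 0 3; total weight 2+2+2+8+9 = 23.

23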